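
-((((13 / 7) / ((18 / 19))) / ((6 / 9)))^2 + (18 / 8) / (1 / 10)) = -219769 / 7056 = -31.15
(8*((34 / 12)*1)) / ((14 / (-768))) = -8704 / 7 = -1243.43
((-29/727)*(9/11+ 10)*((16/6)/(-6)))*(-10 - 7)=-234668/71973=-3.26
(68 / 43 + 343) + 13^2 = 22084 / 43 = 513.58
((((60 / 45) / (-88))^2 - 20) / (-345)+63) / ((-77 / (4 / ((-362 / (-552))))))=-379059116 / 75886965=-5.00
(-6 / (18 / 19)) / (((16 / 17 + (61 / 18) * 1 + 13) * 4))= -969 / 10606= -0.09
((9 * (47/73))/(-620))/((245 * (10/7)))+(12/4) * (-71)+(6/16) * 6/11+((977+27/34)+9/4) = 2272795316399/2962267000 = 767.25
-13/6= -2.17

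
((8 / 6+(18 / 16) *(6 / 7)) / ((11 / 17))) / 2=3281 / 1848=1.78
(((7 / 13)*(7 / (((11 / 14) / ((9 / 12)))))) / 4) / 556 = 1029 / 636064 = 0.00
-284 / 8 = -71 / 2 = -35.50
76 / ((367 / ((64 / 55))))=4864 / 20185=0.24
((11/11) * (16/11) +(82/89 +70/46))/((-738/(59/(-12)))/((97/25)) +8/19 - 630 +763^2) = 9543085331/1423953883104159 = 0.00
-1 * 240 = -240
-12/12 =-1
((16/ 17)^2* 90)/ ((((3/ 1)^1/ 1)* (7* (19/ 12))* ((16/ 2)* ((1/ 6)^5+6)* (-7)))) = -89579520/ 12553485763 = -0.01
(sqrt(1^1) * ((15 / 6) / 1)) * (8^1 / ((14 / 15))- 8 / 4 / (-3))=485 / 21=23.10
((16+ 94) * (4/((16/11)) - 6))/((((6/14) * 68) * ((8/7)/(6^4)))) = -945945/68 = -13910.96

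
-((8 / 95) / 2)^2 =-16 / 9025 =-0.00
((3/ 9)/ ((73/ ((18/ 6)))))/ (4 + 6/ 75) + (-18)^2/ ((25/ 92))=221950993/ 186150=1192.32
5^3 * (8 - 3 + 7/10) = 1425/2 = 712.50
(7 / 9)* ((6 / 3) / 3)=14 / 27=0.52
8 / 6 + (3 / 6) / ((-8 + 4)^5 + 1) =909 / 682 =1.33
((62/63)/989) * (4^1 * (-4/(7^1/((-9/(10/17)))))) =8432/242305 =0.03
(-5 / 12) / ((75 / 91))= -0.51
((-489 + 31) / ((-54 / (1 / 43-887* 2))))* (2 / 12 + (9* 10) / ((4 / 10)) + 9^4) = -237086255411 / 2322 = -102104330.50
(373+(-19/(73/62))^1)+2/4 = 52175/146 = 357.36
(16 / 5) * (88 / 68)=352 / 85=4.14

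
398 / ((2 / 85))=16915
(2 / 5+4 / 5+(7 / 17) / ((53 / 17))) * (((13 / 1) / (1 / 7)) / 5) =32123 / 1325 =24.24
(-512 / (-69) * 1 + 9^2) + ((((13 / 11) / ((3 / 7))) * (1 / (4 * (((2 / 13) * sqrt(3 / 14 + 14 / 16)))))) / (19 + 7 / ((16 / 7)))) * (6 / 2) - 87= 4732 * sqrt(854) / 236863 + 98 / 69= 2.00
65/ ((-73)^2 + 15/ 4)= 260/ 21331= 0.01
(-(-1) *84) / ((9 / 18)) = 168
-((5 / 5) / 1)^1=-1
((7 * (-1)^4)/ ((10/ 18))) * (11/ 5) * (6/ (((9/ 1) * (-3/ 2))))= -308/ 25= -12.32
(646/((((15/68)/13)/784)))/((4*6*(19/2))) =5890976/45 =130910.58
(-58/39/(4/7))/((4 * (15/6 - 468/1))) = 29/20748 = 0.00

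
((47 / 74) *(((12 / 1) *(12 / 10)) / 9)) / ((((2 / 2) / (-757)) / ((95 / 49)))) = -2704004 / 1813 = -1491.45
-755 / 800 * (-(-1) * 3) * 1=-453 / 160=-2.83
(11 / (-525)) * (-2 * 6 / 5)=0.05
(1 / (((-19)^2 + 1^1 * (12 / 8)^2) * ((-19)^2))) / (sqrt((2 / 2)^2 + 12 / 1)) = 4 * sqrt(13) / 6818929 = 0.00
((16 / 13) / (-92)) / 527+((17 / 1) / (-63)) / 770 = -2872781 / 7643866230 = -0.00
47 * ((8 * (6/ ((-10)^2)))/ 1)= 564/ 25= 22.56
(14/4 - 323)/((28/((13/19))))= -8307/1064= -7.81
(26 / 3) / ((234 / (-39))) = -13 / 9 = -1.44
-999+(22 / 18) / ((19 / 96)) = -56591 / 57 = -992.82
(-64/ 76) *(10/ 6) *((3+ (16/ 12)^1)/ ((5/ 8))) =-9.73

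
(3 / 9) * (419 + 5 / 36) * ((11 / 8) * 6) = 165979 / 144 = 1152.63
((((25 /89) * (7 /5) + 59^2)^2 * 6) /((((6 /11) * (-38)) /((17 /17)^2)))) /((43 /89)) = -528018173848 /72713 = -7261674.99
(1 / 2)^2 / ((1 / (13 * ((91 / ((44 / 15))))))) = 17745 / 176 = 100.82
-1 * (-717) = 717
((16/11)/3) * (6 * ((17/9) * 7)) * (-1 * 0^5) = 0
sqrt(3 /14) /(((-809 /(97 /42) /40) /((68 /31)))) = -65960 * sqrt(42) /3686613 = -0.12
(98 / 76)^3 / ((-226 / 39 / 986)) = -2262037323 / 6200536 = -364.81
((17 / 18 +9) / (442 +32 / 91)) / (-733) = -16289 / 531111276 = -0.00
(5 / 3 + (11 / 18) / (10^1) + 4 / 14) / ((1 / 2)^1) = 2537 / 630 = 4.03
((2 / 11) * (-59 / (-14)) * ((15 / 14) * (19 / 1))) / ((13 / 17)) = 20.40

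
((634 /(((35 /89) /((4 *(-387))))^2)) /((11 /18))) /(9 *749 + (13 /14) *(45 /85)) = 272771405732736 /114393125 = 2384508.73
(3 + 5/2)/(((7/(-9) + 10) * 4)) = 99/664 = 0.15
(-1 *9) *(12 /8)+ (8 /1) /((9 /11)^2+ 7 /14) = -3769 /566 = -6.66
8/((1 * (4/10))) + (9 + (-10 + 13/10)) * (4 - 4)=20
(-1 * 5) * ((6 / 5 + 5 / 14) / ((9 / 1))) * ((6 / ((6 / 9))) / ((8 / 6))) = -327 / 56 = -5.84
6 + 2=8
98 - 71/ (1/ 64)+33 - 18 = -4431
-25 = -25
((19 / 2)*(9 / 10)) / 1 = 171 / 20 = 8.55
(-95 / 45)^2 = 361 / 81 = 4.46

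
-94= -94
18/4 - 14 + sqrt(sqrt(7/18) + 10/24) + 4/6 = -53/6 + sqrt(15 + 6 * sqrt(14))/6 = -7.81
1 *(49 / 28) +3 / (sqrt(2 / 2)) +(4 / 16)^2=77 / 16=4.81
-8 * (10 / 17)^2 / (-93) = 800 / 26877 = 0.03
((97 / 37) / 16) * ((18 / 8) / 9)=97 / 2368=0.04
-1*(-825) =825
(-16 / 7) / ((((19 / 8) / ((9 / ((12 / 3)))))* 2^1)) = -144 / 133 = -1.08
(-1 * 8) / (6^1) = -4 / 3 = -1.33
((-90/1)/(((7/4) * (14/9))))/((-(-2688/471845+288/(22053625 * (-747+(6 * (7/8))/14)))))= -45445574233125/7830759776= -5803.47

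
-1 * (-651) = 651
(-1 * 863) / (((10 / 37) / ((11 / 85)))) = -413.22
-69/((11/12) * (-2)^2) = -18.82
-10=-10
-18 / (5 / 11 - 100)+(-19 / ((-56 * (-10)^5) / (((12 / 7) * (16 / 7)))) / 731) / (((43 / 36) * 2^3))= 3557901232551 / 19676272175000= 0.18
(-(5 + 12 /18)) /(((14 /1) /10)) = -85 /21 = -4.05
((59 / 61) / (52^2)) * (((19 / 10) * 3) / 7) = 3363 / 11546080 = 0.00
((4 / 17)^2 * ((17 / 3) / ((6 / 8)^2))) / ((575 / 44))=11264 / 263925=0.04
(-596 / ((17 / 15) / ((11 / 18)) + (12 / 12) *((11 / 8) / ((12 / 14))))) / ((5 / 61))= -19195968 / 9131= -2102.29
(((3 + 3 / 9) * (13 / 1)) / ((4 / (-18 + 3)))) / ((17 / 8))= -1300 / 17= -76.47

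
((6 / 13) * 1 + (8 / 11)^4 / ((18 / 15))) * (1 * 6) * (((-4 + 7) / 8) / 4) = 594987 / 1522664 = 0.39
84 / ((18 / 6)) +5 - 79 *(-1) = 112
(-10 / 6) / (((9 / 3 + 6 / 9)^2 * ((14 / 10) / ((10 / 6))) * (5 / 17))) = -425 / 847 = -0.50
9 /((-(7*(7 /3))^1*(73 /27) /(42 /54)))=-81 /511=-0.16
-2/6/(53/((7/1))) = -7/159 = -0.04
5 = 5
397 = 397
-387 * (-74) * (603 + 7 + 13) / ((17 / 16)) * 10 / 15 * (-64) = -12179779584 / 17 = -716457622.59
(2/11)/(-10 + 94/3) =3/352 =0.01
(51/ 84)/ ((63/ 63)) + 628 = 17601/ 28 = 628.61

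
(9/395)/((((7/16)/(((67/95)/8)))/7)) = 0.03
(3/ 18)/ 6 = 1/ 36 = 0.03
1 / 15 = 0.07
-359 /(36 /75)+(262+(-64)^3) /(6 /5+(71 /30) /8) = -757442185 /4308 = -175822.23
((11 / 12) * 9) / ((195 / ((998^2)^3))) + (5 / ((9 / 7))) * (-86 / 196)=342362734643093480201 / 8190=41802531702453416.39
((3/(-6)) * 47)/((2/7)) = -329/4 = -82.25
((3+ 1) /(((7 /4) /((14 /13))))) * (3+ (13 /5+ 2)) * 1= 1216 /65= 18.71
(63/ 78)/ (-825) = -0.00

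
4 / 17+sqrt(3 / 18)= 4 / 17+sqrt(6) / 6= 0.64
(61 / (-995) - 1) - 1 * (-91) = 89489 / 995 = 89.94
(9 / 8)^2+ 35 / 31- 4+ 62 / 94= -88191 / 93248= -0.95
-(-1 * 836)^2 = -698896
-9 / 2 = -4.50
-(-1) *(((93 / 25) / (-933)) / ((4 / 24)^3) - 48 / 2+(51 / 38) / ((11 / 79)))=-49472253 / 3249950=-15.22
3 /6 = 1 /2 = 0.50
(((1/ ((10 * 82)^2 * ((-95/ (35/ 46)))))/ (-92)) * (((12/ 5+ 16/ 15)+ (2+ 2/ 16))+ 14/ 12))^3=182960223733/ 273101843907607901509898993664000000000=0.00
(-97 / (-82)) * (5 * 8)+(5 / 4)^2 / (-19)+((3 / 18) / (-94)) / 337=27974917879 / 592251888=47.23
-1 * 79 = -79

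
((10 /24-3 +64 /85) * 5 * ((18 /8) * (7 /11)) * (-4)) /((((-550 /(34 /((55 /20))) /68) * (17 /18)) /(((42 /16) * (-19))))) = 140792337 /33275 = 4231.17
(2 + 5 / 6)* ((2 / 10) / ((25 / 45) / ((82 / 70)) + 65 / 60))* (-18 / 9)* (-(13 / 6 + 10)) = 101762 / 11495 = 8.85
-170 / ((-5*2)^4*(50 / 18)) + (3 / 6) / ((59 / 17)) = 203473 / 1475000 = 0.14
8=8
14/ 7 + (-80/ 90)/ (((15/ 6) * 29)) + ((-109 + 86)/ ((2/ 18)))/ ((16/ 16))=-267541/ 1305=-205.01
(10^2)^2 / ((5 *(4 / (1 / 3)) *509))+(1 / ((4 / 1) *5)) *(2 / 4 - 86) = -241117 / 61080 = -3.95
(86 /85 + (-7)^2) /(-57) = -1417 /1615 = -0.88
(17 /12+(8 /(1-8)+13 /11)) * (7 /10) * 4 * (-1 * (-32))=4304 /33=130.42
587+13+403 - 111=892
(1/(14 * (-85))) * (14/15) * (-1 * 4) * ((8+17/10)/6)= 97/19125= 0.01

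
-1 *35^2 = -1225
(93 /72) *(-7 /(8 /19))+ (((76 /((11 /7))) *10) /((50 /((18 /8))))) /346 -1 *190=-386222633 /1826880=-211.41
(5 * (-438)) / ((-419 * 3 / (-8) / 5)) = -29200 / 419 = -69.69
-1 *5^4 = -625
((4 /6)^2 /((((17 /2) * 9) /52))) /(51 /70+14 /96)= 17920 /51867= 0.35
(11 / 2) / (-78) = -11 / 156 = -0.07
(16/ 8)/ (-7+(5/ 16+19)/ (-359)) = -0.28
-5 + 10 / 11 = -45 / 11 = -4.09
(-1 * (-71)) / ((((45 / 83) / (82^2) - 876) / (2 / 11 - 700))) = 101676549112 / 1792591339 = 56.72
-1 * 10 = -10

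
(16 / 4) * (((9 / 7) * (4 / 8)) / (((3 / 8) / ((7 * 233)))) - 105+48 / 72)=32300 / 3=10766.67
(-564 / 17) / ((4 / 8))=-1128 / 17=-66.35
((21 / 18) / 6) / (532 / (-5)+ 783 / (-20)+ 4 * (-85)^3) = -0.00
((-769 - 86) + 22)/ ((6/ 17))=-14161/ 6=-2360.17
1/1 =1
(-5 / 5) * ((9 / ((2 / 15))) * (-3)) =405 / 2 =202.50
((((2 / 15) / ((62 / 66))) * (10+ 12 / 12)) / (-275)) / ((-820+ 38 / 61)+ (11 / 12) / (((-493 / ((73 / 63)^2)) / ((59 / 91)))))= 2867498321688 / 413844179519162375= 0.00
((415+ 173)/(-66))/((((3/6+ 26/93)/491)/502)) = -4492873896/1595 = -2816848.84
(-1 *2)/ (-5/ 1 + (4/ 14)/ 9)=126/ 313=0.40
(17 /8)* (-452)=-1921 /2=-960.50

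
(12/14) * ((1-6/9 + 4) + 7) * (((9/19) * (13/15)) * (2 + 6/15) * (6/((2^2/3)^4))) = 483327/26600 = 18.17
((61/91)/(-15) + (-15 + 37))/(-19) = -29969/25935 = -1.16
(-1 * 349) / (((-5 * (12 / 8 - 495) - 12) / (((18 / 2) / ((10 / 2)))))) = -2094 / 8185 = -0.26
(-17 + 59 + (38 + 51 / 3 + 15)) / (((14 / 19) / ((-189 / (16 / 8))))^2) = 1842183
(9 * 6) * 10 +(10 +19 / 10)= 5519 / 10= 551.90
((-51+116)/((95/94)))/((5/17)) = 218.67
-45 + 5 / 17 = -760 / 17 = -44.71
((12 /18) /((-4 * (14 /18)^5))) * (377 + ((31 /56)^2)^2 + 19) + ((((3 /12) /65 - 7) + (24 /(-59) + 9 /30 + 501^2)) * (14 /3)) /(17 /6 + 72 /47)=418389871209433011923521 /1560614813550141440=268092.98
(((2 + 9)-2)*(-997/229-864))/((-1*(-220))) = -1789677/50380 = -35.52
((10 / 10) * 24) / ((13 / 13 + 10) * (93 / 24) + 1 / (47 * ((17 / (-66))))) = 153408 / 271931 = 0.56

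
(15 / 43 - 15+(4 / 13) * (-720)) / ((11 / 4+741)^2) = -0.00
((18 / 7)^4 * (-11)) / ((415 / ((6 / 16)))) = -433026 / 996415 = -0.43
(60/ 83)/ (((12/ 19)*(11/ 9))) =855/ 913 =0.94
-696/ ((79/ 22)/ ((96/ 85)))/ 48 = -30624/ 6715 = -4.56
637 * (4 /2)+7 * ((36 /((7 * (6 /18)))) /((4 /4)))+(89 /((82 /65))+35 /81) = 9650699 /6642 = 1452.98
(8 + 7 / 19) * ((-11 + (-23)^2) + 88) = 96354 / 19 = 5071.26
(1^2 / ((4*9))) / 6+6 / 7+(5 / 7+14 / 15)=18971 / 7560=2.51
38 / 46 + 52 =1215 / 23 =52.83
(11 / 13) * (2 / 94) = 11 / 611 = 0.02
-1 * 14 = -14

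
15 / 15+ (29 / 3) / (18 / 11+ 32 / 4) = 637 / 318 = 2.00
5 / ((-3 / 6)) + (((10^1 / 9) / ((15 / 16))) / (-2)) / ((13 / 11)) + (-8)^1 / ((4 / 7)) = -24.50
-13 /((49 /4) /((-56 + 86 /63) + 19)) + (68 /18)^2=1447168 /27783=52.09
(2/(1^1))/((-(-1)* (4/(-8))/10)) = -40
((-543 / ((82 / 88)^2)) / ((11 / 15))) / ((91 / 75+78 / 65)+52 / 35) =-752598000 / 3441007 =-218.71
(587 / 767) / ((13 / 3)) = 1761 / 9971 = 0.18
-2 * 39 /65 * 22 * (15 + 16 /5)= -12012 /25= -480.48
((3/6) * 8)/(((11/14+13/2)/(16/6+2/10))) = 1204/765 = 1.57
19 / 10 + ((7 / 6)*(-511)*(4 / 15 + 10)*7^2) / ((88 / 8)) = -27262.79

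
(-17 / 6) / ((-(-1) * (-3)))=17 / 18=0.94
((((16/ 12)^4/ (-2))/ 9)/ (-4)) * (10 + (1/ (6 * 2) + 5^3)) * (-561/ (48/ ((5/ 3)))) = -1515635/ 13122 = -115.50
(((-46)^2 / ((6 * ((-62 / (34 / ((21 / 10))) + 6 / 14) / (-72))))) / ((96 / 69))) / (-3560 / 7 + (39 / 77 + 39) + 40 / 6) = -1672293315 / 144092086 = -11.61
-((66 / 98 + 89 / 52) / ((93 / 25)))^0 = -1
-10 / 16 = -5 / 8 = -0.62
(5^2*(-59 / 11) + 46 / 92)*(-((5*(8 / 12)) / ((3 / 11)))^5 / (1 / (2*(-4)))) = -17211959600000 / 59049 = -291486047.18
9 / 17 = 0.53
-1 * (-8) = 8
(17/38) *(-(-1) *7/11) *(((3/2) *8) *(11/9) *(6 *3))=1428/19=75.16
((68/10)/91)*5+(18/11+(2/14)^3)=98731/49049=2.01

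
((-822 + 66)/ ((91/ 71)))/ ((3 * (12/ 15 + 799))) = -4260/ 17329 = -0.25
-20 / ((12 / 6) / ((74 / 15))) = -148 / 3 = -49.33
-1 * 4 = -4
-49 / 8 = -6.12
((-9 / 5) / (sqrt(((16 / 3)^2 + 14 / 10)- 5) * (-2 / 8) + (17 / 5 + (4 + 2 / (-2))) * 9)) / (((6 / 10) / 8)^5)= -78643200000 / 5969173- 204800000 * sqrt(5590) / 53722557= -13459.91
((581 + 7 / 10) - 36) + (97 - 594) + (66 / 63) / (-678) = 3466843 / 71190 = 48.70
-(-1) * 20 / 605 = 4 / 121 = 0.03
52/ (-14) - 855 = -6011/ 7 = -858.71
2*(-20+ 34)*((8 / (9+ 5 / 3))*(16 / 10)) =168 / 5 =33.60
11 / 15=0.73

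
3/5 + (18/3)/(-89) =0.53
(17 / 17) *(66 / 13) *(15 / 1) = 990 / 13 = 76.15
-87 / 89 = -0.98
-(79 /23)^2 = -6241 /529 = -11.80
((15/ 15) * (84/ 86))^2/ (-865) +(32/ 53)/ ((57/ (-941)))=-48166010164/ 4831742085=-9.97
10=10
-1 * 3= -3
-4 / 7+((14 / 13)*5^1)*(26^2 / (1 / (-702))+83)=-232489862 / 91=-2554833.65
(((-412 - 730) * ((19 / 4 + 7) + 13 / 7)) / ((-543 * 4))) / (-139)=-72517 / 1408904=-0.05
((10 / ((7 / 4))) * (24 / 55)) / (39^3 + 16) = 192 / 4568795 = 0.00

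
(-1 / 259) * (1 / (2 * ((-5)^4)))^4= -1 / 632324218750000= -0.00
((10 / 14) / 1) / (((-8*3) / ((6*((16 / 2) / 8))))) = -5 / 28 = -0.18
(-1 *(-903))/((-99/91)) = -27391/33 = -830.03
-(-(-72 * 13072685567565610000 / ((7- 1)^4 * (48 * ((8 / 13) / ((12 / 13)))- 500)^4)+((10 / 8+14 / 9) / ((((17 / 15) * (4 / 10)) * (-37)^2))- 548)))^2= -361597853603181900998719748828300251126706089 / 1577526300439116455540984841216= -229218272622477.60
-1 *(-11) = 11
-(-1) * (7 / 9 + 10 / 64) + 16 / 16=557 / 288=1.93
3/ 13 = 0.23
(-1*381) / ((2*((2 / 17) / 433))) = -2804541 / 4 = -701135.25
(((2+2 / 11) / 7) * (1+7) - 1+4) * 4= 1692 / 77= 21.97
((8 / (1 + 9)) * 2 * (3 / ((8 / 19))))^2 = 3249 / 25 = 129.96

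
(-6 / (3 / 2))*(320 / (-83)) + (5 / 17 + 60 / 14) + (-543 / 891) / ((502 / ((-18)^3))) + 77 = 2838345520 / 27270397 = 104.08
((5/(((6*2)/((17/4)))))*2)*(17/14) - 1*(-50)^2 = -838555/336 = -2495.70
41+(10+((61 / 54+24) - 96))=-1073 / 54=-19.87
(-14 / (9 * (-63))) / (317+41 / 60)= 40 / 514647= 0.00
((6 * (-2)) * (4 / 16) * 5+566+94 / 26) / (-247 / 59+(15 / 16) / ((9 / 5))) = -2916960 / 19279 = -151.30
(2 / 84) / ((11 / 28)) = 2 / 33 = 0.06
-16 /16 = -1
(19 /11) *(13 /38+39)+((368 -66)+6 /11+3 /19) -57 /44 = 308787 /836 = 369.36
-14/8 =-1.75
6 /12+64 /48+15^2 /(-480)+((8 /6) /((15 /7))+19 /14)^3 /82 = 59836627321 /41007708000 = 1.46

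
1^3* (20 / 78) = 10 / 39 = 0.26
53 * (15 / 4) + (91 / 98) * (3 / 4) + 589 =44153 / 56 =788.45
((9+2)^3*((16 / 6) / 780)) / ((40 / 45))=1331 / 260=5.12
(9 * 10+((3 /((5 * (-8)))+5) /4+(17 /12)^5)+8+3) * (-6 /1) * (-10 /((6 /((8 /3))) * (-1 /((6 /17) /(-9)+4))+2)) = 4522.73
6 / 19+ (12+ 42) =1032 / 19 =54.32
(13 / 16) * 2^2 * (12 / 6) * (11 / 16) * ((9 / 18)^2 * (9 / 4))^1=2.51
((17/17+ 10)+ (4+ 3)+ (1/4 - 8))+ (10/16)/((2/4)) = 23/2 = 11.50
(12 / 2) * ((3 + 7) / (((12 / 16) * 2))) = 40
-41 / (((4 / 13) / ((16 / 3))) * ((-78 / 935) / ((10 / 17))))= 45100 / 9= 5011.11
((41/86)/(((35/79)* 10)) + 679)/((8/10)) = 20441139/24080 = 848.88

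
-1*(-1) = 1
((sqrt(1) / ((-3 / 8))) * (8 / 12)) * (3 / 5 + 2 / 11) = -688 / 495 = -1.39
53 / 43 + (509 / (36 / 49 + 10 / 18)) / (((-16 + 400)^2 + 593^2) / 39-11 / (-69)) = 354847024405 / 280870345586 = 1.26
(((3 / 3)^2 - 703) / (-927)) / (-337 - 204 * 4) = -78 / 118759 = -0.00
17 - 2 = 15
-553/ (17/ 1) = -553/ 17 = -32.53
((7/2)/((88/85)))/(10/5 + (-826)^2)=35/7063584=0.00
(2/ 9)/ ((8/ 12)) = 1/ 3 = 0.33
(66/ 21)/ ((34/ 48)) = 528/ 119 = 4.44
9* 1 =9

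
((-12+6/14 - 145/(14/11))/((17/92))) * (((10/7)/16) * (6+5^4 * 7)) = -126457565/476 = -265667.15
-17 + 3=-14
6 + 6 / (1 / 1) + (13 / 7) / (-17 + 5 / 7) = 1355 / 114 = 11.89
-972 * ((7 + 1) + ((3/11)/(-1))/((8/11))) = -14823/2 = -7411.50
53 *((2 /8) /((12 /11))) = 583 /48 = 12.15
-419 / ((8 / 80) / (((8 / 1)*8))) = -268160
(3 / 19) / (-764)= -3 / 14516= -0.00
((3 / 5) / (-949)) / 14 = -3 / 66430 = -0.00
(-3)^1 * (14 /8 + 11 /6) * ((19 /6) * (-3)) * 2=817 /4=204.25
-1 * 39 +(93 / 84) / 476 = -519761 / 13328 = -39.00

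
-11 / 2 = -5.50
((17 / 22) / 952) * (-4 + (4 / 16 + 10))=25 / 4928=0.01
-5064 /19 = -266.53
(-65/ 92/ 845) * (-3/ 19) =3/ 22724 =0.00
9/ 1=9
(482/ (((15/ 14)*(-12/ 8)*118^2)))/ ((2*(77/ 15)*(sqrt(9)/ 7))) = -1687/ 344619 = -0.00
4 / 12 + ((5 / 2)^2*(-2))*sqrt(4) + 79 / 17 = -1021 / 51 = -20.02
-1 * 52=-52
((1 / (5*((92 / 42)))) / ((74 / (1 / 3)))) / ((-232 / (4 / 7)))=-1 / 987160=-0.00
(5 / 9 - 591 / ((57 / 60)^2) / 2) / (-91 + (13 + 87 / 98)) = 9461410 / 2232063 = 4.24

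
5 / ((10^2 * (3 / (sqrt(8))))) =sqrt(2) / 30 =0.05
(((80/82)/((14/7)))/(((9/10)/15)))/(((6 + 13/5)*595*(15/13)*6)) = 1300/5664519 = 0.00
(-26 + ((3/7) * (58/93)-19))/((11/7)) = -9707/341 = -28.47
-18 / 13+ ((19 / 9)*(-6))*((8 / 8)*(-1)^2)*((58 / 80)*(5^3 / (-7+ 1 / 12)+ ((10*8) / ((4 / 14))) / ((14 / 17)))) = -9574250 / 3237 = -2957.75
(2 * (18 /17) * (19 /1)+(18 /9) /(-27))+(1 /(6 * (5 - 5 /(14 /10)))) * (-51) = 314059 /9180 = 34.21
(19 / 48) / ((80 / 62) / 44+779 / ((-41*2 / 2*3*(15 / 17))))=-97185 / 1755088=-0.06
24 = 24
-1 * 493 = -493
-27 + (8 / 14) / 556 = -26270 / 973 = -27.00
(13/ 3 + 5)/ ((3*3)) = 28/ 27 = 1.04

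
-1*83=-83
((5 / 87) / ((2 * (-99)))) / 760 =-1 / 2618352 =-0.00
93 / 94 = 0.99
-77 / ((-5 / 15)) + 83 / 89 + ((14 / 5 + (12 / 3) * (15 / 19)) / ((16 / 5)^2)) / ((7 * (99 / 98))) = 2485848073 / 10714176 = 232.01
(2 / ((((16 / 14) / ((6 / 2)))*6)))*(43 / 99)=301 / 792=0.38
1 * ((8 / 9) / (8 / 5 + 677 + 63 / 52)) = 2080 / 1590759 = 0.00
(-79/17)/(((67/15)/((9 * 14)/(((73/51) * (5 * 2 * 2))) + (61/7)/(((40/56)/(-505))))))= 1065153129/166294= 6405.24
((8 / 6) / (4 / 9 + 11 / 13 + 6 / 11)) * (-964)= -1654224 / 2363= -700.05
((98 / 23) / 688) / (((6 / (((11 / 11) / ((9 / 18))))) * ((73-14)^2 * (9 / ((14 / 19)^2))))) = 2401 / 67112169246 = 0.00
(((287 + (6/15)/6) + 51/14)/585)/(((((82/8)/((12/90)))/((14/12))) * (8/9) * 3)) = 0.00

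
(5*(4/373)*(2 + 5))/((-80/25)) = -175/1492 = -0.12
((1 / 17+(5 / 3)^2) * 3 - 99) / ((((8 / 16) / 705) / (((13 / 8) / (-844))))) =14098825 / 57392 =245.66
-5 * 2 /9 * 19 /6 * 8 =-760 /27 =-28.15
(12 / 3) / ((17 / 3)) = 12 / 17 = 0.71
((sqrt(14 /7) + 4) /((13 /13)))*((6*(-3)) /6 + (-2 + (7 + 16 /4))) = 6*sqrt(2) + 24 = 32.49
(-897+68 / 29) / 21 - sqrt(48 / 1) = -25945 / 609 - 4 *sqrt(3) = -49.53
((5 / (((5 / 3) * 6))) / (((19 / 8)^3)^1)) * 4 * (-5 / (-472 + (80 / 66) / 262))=5533440 / 3498837631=0.00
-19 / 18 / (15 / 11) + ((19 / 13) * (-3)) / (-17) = -30799 / 59670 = -0.52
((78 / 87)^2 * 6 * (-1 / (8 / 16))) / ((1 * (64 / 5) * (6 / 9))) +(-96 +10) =-586213 / 6728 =-87.13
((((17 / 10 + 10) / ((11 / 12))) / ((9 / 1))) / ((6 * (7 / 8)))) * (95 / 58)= 988 / 2233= 0.44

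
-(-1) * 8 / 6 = 4 / 3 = 1.33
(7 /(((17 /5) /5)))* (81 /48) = 4725 /272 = 17.37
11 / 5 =2.20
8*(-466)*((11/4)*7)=-71764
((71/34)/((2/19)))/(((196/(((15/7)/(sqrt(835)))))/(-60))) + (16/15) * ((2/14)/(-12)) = -60705 * sqrt(835)/3895108 - 4/315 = -0.46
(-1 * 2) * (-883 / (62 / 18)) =15894 / 31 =512.71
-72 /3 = -24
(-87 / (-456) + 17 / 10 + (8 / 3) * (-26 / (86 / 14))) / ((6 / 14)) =-6448309 / 294120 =-21.92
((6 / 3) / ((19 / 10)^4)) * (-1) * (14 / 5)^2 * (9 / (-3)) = 470400 / 130321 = 3.61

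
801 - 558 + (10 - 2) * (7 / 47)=11477 / 47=244.19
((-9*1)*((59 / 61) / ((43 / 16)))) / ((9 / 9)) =-3.24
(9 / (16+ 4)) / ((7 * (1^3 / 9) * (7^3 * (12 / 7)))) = 27 / 27440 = 0.00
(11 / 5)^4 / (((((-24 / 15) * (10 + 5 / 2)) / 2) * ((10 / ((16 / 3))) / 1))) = -58564 / 46875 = -1.25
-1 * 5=-5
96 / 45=32 / 15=2.13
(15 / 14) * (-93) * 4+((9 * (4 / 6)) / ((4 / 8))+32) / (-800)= -558077 / 1400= -398.63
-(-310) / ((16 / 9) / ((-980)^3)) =-164120355000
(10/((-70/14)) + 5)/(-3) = -1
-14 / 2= -7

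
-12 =-12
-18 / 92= -9 / 46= -0.20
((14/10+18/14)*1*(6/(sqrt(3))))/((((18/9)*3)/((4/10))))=188*sqrt(3)/525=0.62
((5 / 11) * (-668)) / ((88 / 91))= -75985 / 242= -313.99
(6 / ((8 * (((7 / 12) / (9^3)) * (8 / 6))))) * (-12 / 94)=-59049 / 658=-89.74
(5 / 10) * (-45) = -45 / 2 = -22.50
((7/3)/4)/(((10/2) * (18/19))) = 133/1080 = 0.12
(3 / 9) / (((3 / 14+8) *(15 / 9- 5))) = -7 / 575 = -0.01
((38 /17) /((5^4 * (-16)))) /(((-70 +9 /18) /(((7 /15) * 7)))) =931 /88612500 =0.00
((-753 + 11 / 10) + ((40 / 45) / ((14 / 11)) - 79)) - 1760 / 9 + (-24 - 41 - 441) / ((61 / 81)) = -7249003 / 4270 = -1697.66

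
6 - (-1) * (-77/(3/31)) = -2369/3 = -789.67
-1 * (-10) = 10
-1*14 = -14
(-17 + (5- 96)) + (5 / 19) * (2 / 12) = -12307 / 114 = -107.96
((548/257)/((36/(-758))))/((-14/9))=51923/1799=28.86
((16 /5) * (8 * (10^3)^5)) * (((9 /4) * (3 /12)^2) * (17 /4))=15300000000000000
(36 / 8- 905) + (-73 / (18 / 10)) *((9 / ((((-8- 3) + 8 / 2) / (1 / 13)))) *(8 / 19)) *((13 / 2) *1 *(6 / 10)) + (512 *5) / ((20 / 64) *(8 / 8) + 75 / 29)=-770001 / 71554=-10.76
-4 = -4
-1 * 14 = -14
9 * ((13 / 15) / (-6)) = -13 / 10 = -1.30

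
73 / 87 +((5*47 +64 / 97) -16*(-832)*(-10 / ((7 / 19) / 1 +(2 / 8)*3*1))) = -17041746298 / 143463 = -118788.44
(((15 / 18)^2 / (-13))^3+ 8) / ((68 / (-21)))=-5740071617 / 2323406592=-2.47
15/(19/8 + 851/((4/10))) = 120/17039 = 0.01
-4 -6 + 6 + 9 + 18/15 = 31/5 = 6.20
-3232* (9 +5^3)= -433088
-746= -746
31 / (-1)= -31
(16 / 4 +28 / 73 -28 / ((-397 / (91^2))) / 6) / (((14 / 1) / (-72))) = -106131624 / 202867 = -523.16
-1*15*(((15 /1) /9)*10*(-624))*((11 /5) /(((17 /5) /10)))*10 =171600000 /17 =10094117.65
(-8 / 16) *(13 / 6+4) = -37 / 12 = -3.08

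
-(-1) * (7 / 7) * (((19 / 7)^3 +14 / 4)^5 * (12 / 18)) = 4775057.87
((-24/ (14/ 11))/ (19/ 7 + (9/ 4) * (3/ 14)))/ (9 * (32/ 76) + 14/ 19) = -10032/ 7697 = -1.30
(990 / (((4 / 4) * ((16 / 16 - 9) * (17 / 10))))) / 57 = -825 / 646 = -1.28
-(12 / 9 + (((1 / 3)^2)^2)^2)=-8749 / 6561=-1.33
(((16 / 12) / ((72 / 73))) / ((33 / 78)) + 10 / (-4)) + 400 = 238013 / 594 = 400.70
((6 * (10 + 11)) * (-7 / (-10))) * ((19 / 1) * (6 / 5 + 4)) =217854 / 25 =8714.16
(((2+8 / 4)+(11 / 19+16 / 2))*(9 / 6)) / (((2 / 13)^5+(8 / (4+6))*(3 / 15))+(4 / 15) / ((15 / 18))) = 6655427025 / 169340008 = 39.30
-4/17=-0.24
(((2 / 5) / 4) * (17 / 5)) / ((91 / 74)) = 629 / 2275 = 0.28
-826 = -826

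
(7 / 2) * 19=133 / 2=66.50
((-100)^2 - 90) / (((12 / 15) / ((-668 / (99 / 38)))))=-314444300 / 99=-3176205.05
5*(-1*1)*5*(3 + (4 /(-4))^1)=-50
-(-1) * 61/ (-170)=-61/ 170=-0.36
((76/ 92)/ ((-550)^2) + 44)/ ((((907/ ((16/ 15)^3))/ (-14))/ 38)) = -166769838190592/ 5324444296875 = -31.32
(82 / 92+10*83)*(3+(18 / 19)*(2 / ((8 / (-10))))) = 229326 / 437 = 524.77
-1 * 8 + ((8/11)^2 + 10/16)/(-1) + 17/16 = -15665/1936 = -8.09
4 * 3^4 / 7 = 324 / 7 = 46.29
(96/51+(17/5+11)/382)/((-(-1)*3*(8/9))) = 23379/32470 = 0.72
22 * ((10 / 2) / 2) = 55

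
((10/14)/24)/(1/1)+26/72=197/504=0.39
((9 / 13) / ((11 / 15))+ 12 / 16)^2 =938961 / 327184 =2.87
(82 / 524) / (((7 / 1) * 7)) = 41 / 12838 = 0.00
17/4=4.25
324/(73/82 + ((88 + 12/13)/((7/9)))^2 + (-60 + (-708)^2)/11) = 220009608/39816417913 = 0.01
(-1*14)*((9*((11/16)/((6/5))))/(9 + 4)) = -1155/208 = -5.55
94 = 94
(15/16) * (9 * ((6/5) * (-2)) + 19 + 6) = 51/16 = 3.19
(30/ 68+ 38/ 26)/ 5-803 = -802.62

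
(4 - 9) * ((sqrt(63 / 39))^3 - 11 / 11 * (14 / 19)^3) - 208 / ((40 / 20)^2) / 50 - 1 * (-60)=50.69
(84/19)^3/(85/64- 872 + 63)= -37933056/354548569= -0.11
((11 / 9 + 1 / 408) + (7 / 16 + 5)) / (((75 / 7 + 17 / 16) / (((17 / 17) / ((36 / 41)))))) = 4680683 / 7265052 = 0.64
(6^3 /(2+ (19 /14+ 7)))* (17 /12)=4284 /145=29.54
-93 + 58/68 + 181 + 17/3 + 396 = 50033/102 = 490.52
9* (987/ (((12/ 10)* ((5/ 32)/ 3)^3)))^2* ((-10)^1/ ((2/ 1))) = -190634593307590656/ 125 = -1525076746460725.25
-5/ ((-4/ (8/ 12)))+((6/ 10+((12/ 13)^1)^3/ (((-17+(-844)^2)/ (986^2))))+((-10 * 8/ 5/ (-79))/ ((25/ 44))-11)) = -150894364877063/ 18544833389550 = -8.14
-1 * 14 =-14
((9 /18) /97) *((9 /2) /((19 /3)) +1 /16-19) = -5541 /58976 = -0.09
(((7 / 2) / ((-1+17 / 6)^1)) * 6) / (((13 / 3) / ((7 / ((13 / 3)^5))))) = 642978 / 53094899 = 0.01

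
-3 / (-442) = 3 / 442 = 0.01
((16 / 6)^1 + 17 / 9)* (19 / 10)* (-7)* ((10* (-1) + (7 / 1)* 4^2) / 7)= -13243 / 15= -882.87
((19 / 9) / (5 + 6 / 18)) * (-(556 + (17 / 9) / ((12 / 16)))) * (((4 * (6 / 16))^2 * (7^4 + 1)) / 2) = -43013815 / 72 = -597414.10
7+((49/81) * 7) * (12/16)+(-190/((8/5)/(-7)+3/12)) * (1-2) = 958699/108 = 8876.84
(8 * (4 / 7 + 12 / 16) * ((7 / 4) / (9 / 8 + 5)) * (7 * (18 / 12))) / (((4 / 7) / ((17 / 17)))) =111 / 2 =55.50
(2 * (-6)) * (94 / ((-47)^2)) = -24 / 47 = -0.51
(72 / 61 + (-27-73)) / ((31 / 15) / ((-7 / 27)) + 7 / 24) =5063520 / 393511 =12.87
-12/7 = -1.71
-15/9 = -1.67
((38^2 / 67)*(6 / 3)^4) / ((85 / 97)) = 2241088 / 5695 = 393.52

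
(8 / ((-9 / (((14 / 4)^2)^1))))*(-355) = 34790 / 9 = 3865.56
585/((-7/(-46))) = 26910/7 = 3844.29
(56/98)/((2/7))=2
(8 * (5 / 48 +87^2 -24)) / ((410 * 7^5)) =72433 / 8269044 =0.01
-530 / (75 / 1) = -106 / 15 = -7.07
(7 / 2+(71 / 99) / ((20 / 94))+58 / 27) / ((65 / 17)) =227681 / 96525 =2.36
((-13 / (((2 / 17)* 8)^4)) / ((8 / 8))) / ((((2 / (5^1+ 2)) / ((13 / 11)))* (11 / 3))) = -18.69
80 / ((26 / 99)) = 304.62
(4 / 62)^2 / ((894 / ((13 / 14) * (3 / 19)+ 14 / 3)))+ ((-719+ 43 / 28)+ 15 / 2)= -486743641037 / 685588932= -709.96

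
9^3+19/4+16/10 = 14707/20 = 735.35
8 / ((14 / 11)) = 6.29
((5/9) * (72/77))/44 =10/847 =0.01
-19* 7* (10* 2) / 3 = -2660 / 3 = -886.67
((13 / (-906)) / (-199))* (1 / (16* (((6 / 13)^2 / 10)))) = 10985 / 51924672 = 0.00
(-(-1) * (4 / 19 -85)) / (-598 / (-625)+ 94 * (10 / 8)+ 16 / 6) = -0.70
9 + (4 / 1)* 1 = 13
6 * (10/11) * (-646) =-38760/11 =-3523.64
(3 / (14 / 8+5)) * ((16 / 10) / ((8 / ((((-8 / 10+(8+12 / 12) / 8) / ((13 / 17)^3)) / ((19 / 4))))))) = 9826 / 722475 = 0.01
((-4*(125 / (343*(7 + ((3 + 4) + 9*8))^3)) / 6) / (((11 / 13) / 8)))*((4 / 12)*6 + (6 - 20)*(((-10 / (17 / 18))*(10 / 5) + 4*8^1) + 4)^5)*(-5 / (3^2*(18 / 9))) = -115598985455963750 / 11500071565303629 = -10.05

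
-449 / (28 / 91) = -5837 / 4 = -1459.25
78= 78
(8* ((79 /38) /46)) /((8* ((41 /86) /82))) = 3397 /437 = 7.77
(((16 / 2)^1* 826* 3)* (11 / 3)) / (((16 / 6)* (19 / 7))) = 190806 / 19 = 10042.42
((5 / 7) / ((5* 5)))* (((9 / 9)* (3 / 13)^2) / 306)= 0.00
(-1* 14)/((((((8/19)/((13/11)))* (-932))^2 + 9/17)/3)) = -6222918/16336165919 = -0.00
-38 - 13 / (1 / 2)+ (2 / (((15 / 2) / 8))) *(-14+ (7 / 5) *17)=-3232 / 75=-43.09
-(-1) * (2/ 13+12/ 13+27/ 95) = 1681/ 1235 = 1.36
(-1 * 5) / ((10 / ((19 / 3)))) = -3.17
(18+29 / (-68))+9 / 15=6179 / 340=18.17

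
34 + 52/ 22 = 400/ 11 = 36.36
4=4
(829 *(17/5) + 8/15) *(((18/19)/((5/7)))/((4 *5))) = 888027/4750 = 186.95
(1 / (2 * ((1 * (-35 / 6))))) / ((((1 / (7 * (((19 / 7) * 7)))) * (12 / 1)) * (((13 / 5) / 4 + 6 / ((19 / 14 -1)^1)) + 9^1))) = -19 / 529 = -0.04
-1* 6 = -6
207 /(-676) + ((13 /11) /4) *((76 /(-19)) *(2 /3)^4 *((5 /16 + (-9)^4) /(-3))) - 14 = 896722445 /1806948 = 496.26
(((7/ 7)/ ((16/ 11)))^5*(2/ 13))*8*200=4026275/ 106496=37.81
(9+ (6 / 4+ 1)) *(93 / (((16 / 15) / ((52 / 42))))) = 1241.38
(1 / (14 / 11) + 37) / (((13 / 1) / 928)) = 2697.32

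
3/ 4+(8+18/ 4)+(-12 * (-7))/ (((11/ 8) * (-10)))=1571/ 220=7.14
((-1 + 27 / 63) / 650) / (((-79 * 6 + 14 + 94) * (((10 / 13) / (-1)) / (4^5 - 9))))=-29 / 9150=-0.00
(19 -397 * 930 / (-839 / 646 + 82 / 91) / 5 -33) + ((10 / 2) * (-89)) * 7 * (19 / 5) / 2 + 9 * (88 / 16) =4203348921 / 23377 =179807.03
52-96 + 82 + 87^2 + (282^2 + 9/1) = 87140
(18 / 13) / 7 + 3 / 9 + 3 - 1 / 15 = 4729 / 1365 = 3.46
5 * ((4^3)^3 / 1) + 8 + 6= 1310734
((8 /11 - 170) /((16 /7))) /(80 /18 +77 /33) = -10.93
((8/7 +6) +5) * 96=8160/7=1165.71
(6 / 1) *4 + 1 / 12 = 289 / 12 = 24.08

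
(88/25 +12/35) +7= 1901/175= 10.86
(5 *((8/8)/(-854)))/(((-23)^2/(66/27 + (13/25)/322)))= -177217/6546089340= -0.00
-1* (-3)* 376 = 1128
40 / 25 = 8 / 5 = 1.60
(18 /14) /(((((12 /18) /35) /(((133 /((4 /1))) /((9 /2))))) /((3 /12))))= 1995 /16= 124.69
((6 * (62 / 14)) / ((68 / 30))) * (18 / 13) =25110 / 1547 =16.23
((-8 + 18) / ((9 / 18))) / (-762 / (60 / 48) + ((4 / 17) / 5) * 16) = -425 / 12938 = -0.03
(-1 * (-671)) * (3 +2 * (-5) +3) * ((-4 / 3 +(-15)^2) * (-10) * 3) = 18009640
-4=-4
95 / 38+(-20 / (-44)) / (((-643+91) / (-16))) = 3815 / 1518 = 2.51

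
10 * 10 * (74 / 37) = 200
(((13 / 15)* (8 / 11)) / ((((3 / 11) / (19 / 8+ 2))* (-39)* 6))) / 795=-7 / 128790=-0.00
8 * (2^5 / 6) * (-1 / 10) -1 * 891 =-13429 / 15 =-895.27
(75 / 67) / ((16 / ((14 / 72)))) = 175 / 12864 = 0.01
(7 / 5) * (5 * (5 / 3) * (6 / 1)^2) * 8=3360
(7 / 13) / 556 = 7 / 7228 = 0.00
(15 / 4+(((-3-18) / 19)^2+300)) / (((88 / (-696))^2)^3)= 190959872774142411 / 2558134084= 74648109.33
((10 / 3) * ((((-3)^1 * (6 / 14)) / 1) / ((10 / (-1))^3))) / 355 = 3 / 248500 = 0.00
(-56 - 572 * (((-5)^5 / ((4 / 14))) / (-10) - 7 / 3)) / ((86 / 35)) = -65556365 / 258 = -254094.44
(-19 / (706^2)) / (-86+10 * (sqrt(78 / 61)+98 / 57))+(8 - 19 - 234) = -55744186515661297 / 227527292429432+308655 * sqrt(4758) / 227527292429432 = -245.00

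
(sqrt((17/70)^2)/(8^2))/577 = 17/2584960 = 0.00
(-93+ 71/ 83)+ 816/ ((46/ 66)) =2059120/ 1909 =1078.64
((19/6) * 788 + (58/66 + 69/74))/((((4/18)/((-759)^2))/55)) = 52694362382805/148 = 356042989073.01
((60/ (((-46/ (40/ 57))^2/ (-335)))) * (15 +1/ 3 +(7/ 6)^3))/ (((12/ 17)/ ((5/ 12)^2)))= -65047578125/ 3341193624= -19.47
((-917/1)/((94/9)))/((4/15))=-329.24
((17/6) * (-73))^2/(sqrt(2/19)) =1540081 * sqrt(38)/72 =131856.90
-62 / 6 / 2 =-5.17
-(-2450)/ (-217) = -350/ 31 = -11.29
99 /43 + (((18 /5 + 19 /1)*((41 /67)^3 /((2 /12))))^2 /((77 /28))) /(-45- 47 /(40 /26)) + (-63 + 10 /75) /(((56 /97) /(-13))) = 15350098729122389936441 /10861347354703575576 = 1413.28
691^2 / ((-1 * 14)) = -477481 / 14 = -34105.79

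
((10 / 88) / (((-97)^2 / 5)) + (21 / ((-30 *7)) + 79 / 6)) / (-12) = -81143591 / 74519280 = -1.09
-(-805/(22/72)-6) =29046/11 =2640.55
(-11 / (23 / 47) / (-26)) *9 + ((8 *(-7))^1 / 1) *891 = -29833155 / 598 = -49888.22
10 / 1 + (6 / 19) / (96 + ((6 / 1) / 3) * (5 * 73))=78473 / 7847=10.00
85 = 85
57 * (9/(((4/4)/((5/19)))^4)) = 16875/6859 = 2.46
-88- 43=-131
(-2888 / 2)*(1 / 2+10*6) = -87362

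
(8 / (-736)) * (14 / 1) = -7 / 46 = -0.15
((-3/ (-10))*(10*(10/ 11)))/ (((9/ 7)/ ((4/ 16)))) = 35/ 66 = 0.53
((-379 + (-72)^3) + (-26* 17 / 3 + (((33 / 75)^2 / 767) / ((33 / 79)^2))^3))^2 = 901003121312095303301608578414276059804850667053316 / 6449222261155022156889975070953369140625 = 139707252258.78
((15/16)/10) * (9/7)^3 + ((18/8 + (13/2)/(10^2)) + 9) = 3159511/274400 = 11.51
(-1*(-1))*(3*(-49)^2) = 7203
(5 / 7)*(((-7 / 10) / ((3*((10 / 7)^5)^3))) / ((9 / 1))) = -0.00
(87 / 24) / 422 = 29 / 3376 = 0.01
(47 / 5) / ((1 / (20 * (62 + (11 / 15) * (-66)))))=12784 / 5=2556.80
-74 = -74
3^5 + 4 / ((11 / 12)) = 2721 / 11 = 247.36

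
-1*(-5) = 5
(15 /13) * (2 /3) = 10 /13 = 0.77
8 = 8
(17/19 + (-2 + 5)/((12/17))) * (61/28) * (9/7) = 214659/14896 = 14.41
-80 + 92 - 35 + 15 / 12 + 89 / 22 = -779 / 44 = -17.70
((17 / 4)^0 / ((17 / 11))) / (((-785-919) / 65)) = -715 / 28968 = -0.02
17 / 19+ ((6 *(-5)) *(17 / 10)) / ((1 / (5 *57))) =-276148 / 19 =-14534.11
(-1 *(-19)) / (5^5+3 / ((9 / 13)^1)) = 57 / 9388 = 0.01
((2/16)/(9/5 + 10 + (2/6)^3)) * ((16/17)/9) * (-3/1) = -45/13583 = -0.00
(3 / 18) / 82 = 1 / 492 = 0.00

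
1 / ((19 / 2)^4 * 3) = 16 / 390963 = 0.00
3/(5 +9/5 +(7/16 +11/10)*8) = 30/191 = 0.16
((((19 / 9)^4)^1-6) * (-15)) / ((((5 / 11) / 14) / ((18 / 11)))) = -2546740 / 243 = -10480.41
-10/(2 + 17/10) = -100/37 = -2.70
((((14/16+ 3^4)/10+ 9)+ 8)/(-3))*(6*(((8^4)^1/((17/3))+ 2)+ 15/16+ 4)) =-79993485/2176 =-36761.71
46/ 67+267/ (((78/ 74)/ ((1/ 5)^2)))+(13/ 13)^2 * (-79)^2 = 136133356/ 21775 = 6251.82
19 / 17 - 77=-1290 / 17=-75.88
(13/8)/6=0.27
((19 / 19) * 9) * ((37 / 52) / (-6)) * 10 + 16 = 5.33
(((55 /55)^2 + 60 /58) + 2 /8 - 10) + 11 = 381 /116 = 3.28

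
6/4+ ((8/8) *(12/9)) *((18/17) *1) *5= 291/34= 8.56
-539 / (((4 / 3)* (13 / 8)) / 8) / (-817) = 25872 / 10621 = 2.44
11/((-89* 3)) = -11/267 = -0.04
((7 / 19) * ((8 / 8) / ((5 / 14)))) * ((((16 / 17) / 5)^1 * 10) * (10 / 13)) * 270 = 1693440 / 4199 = 403.30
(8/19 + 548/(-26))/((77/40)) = -204080/19019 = -10.73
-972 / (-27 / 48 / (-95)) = -164160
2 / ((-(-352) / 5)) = 5 / 176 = 0.03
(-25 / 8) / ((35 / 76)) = -95 / 14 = -6.79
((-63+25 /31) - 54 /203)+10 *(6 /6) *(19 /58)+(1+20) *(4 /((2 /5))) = 949087 /6293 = 150.82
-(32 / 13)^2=-1024 / 169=-6.06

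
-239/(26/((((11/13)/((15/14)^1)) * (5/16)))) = -2.27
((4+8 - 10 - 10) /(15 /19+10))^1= -152 /205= -0.74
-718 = -718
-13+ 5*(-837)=-4198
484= 484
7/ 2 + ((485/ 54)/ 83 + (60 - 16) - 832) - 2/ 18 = -1758071/ 2241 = -784.50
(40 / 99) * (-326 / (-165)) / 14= 1304 / 22869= 0.06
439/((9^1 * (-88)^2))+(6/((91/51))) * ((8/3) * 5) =284399629/6342336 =44.84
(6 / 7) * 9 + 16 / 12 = 190 / 21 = 9.05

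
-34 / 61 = -0.56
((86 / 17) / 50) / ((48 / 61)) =2623 / 20400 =0.13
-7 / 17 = -0.41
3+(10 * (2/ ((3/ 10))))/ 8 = 34/ 3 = 11.33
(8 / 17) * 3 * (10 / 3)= 80 / 17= 4.71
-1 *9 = -9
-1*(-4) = 4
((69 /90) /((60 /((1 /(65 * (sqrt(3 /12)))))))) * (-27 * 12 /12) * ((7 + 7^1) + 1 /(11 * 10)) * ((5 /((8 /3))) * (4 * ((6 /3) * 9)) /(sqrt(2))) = -2870883 * sqrt(2) /286000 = -14.20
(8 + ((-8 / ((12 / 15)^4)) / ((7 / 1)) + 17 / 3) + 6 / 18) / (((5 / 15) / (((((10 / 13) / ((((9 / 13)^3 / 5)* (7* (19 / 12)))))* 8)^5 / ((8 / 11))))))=1925519184712048640000000000 / 1015737155684385855651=1895686.47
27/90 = 3/10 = 0.30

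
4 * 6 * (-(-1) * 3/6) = 12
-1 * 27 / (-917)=27 / 917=0.03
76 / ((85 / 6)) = 456 / 85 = 5.36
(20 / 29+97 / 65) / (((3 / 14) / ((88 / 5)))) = 1689072 / 9425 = 179.21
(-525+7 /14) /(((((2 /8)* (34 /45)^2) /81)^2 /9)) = -1520590977.72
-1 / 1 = -1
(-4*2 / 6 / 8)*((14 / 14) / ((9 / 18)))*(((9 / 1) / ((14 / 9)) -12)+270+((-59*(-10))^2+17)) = -1625777 / 14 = -116126.93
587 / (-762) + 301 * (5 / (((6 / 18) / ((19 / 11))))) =65361713 / 8382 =7797.87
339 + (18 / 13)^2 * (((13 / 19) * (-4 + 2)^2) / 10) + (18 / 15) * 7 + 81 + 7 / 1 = 538367 / 1235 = 435.92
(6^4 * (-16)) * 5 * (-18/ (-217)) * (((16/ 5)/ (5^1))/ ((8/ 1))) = -746496/ 1085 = -688.01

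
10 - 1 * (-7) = 17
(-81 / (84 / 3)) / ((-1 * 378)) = 3 / 392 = 0.01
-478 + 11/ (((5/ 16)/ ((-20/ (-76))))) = -468.74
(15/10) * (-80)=-120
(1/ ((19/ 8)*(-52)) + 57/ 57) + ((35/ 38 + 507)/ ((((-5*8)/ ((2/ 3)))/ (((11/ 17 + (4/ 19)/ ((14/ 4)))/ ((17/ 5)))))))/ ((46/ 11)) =1994377001/ 3493769552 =0.57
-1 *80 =-80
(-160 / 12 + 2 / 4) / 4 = -77 / 24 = -3.21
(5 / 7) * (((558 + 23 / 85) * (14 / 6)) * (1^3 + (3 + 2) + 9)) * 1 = 237265 / 17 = 13956.76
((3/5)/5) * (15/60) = 3/100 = 0.03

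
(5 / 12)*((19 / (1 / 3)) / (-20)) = -19 / 16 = -1.19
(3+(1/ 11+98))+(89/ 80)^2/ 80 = 569431131/ 5632000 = 101.11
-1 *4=-4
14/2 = 7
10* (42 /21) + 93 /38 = 853 /38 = 22.45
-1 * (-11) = 11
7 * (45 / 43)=315 / 43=7.33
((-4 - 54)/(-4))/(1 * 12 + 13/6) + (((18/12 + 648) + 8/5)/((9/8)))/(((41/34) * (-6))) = -7430407/94095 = -78.97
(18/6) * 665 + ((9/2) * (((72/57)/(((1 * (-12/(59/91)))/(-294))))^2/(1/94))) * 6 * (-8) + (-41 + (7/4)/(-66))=-131626793383975/16106376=-8172340.78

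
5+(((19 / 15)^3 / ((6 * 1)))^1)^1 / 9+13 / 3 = 1707859 / 182250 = 9.37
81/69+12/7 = 2.89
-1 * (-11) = 11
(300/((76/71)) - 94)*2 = 7078/19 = 372.53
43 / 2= 21.50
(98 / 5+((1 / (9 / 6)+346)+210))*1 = 8644 / 15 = 576.27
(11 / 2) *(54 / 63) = 33 / 7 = 4.71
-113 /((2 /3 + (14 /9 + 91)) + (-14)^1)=-1.43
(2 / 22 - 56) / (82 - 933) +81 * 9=6824784 / 9361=729.07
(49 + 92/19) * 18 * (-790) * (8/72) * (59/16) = -23841015/76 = -313697.57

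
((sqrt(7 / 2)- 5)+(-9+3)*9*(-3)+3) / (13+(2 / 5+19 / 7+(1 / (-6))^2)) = 630*sqrt(14) / 20339+201600 / 20339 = 10.03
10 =10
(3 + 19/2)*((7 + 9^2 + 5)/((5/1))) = 465/2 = 232.50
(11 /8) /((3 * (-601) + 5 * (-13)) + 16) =-11 /14816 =-0.00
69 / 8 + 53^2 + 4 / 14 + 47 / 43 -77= 6602745 / 2408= 2742.00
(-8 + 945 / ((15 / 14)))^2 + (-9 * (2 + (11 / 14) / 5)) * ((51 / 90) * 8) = 133662898 / 175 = 763787.99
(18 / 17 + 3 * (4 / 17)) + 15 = 285 / 17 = 16.76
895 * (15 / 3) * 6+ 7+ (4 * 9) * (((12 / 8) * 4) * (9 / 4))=27343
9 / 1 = 9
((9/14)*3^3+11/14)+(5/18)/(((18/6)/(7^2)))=8573/378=22.68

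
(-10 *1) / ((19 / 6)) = -60 / 19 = -3.16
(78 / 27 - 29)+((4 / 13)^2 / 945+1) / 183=-762964004 / 29226015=-26.11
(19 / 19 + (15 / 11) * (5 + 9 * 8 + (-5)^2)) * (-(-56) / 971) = 86296 / 10681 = 8.08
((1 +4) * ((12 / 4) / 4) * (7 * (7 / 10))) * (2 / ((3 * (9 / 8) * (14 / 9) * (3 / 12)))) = 28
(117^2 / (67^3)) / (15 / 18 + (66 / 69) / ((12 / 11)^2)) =22668984 / 815368493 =0.03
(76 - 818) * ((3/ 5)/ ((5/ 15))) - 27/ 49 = -327357/ 245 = -1336.15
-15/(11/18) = -270/11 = -24.55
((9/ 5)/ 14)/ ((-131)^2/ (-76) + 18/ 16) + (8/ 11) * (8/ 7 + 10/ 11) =215751556/ 144629485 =1.49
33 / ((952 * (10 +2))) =11 / 3808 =0.00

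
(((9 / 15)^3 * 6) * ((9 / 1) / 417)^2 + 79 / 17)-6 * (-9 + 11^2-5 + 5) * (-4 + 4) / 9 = 190819661 / 41057125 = 4.65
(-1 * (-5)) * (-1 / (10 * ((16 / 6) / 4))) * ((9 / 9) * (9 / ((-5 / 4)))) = 27 / 5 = 5.40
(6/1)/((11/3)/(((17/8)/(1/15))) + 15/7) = 2.66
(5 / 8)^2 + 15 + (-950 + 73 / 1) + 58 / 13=-713147 / 832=-857.15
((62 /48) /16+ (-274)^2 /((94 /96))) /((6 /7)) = 9686616023 /108288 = 89452.35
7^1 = 7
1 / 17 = 0.06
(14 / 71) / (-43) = -14 / 3053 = -0.00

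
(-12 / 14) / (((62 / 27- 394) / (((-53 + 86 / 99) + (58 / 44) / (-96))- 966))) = -58058703 / 26059264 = -2.23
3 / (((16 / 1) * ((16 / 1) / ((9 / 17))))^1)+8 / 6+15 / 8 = 3.21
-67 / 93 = -0.72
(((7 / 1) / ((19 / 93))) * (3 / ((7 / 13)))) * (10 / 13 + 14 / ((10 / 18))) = 470952 / 95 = 4957.39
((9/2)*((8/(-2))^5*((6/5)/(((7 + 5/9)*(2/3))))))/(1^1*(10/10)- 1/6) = -559872/425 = -1317.35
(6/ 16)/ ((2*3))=1/ 16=0.06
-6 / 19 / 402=-1 / 1273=-0.00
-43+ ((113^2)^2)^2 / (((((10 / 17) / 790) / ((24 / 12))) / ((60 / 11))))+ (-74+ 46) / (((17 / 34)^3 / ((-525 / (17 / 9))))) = 72833927241896113164479 / 187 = 389486241935273332430.37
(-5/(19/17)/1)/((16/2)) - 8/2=-693/152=-4.56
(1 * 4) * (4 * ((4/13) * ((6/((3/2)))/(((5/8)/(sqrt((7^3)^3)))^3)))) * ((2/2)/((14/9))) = 8163923382042624 * sqrt(7)/1625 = 13292129840904.70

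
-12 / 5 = -2.40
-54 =-54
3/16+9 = 147/16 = 9.19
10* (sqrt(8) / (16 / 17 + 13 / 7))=10.11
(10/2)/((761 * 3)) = 5/2283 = 0.00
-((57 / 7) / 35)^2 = -3249 / 60025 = -0.05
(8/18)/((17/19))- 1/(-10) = 0.60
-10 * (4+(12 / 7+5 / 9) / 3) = -8990 / 189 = -47.57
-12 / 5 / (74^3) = -3 / 506530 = -0.00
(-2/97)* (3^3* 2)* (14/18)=-84/97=-0.87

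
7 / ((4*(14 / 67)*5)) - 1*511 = -20373 / 40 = -509.32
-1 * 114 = -114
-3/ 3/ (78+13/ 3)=-3/ 247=-0.01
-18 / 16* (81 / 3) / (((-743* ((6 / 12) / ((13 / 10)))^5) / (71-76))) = -90224199 / 3715000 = -24.29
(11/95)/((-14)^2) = 0.00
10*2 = 20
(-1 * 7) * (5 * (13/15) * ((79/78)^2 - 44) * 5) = 9150925/1404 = 6517.75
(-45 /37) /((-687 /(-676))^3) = -1544578880 /1332997779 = -1.16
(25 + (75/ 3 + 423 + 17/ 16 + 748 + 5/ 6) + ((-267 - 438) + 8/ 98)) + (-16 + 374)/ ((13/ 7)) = 21731791/ 30576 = 710.75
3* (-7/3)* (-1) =7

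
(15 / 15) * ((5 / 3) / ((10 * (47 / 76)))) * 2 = 76 / 141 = 0.54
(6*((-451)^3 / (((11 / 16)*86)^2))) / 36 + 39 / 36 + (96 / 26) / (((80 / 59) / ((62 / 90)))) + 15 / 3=-31480854791 / 7211100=-4365.61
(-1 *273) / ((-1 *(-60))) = -91 / 20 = -4.55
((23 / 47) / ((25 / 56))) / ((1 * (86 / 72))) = 46368 / 50525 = 0.92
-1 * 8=-8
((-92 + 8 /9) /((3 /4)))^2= 14757.75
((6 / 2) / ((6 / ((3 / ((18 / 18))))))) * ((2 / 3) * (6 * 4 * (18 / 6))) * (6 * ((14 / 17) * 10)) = 60480 / 17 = 3557.65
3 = 3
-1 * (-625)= 625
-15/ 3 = -5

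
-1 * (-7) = 7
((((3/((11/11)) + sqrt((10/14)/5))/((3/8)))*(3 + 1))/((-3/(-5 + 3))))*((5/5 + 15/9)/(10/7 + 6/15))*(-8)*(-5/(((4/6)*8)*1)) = 100*sqrt(7)/9 + 700/3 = 262.73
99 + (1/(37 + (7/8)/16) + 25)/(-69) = 1403510/14229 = 98.64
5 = 5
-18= -18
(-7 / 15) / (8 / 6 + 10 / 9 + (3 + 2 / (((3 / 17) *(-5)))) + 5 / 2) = -0.08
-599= -599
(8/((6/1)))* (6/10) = 4/5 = 0.80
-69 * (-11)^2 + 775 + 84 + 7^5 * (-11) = -192367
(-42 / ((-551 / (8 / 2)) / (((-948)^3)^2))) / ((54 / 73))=164849792966159745024 / 551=299182927343302622.55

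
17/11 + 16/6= 139/33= 4.21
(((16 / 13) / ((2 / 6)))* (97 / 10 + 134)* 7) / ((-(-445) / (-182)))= -3379824 / 2225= -1519.02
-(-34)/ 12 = 17/ 6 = 2.83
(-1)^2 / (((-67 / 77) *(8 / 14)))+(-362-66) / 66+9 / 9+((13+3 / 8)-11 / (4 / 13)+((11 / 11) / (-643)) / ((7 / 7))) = -339752525 / 11373384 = -29.87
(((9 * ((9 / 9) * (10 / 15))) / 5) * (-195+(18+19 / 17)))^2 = 12873744 / 289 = 44545.83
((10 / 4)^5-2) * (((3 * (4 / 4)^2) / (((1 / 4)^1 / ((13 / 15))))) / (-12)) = -39793 / 480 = -82.90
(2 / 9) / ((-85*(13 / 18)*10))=-2 / 5525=-0.00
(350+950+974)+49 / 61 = 138763 / 61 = 2274.80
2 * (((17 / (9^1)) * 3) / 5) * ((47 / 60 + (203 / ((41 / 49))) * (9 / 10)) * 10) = 1832821 / 369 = 4966.99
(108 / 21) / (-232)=-9 / 406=-0.02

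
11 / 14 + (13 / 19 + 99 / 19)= 6.68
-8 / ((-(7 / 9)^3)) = 5832 / 343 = 17.00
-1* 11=-11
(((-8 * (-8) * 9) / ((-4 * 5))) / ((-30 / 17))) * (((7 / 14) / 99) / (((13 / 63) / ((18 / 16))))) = 3213 / 7150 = 0.45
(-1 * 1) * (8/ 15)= -8/ 15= -0.53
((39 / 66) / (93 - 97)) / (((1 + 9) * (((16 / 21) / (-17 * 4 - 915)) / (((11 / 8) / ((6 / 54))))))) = 2415231 / 10240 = 235.86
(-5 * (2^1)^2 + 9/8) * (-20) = 377.50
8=8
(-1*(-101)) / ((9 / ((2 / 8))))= 101 / 36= 2.81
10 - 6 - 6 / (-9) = 14 / 3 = 4.67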